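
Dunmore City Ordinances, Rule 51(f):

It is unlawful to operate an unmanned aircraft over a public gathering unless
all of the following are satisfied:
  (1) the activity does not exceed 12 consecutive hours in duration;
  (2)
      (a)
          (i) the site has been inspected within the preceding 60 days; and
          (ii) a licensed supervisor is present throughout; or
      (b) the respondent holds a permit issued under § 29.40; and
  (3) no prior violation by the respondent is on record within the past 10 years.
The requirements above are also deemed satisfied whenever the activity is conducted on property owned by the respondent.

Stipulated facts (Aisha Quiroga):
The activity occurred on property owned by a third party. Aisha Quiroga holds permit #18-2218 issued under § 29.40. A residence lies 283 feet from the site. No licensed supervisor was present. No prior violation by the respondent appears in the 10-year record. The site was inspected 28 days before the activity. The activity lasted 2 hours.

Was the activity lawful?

(1) ≤ 12 hrs duration — holds.
(i) site inspected — satisfied.
(ii) supervisor present — not satisfied.
So (a) is not satisfied (T AND F).
(b) holds permit — satisfied.
(2) = F OR T = true.
(3) no prior violation — satisfied.
Overall = T AND T AND T = true.
Exception (own property) — not satisfied.
Result: main true OR exception false → true.

Yes — lawful.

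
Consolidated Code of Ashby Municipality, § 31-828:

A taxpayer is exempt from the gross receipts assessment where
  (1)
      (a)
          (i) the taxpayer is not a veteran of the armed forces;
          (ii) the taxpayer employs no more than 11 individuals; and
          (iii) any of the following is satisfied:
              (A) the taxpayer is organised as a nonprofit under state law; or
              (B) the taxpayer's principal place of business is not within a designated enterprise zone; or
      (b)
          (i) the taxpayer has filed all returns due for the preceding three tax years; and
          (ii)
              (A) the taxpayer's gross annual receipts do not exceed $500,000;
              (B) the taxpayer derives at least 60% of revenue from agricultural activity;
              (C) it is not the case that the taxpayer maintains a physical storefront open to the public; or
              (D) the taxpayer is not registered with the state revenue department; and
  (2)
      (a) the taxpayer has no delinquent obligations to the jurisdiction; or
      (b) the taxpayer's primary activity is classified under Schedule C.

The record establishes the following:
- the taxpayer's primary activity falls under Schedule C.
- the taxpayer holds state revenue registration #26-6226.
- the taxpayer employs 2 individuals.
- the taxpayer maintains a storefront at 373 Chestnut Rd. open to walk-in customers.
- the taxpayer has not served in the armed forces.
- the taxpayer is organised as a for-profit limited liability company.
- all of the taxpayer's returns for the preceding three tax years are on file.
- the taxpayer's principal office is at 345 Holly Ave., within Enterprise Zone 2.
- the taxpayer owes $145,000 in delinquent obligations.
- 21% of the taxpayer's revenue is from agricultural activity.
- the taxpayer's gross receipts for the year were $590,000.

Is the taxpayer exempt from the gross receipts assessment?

No — not exempt.

(i) not (veteran) — satisfied.
(ii) ≤ 11 employees — holds.
(A) nonprofit — not satisfied.
(B) not (in enterprise zone) — not met.
(iii) = F OR F = false.
(a): T AND T AND F → false.
(i) returns current — met.
(A) receipts ≤ $500,000 — not satisfied.
(B) ≥60% agricultural — not met.
(C) not (has storefront) — fails.
(D) not (state-registered) — not satisfied.
(ii) = F OR F OR F OR F = false.
So (b) is not satisfied (T AND F).
(1): F OR F → false.
(a) no delinquency — not met.
(b) Schedule C activity — met.
(2): F OR T → true.
So Overall is not satisfied (F AND T).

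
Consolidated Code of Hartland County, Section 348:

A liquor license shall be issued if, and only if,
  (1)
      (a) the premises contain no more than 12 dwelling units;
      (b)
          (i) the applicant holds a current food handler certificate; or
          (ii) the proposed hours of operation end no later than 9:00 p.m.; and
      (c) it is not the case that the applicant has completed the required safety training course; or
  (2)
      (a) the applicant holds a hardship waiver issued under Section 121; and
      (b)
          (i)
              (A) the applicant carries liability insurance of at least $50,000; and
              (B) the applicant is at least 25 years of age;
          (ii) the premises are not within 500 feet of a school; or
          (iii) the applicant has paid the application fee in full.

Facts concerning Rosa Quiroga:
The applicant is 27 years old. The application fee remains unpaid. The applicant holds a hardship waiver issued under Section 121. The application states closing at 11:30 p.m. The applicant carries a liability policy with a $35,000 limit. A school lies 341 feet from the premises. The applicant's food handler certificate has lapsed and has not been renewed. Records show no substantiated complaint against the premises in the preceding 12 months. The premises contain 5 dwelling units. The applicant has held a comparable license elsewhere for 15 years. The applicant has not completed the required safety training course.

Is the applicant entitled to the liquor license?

No — denied.

(a) ≤ 12 units — met.
(i) food handler cert. — not satisfied.
(ii) closes by 9 p.m. — fails.
(b): F OR F → false.
(c) not (safety training) — holds.
So (1) is not satisfied (T AND F AND T).
(a) hardship waiver — met.
(A) insurance ≥ $50,000 — fails.
(B) age ≥ 25 — satisfied.
So (i) is not satisfied (F AND T).
(ii) ≥500 ft from school — fails.
(iii) fee paid — not met.
(b): F OR F OR F → false.
(2) = T AND F = false.
Overall: F OR F → false.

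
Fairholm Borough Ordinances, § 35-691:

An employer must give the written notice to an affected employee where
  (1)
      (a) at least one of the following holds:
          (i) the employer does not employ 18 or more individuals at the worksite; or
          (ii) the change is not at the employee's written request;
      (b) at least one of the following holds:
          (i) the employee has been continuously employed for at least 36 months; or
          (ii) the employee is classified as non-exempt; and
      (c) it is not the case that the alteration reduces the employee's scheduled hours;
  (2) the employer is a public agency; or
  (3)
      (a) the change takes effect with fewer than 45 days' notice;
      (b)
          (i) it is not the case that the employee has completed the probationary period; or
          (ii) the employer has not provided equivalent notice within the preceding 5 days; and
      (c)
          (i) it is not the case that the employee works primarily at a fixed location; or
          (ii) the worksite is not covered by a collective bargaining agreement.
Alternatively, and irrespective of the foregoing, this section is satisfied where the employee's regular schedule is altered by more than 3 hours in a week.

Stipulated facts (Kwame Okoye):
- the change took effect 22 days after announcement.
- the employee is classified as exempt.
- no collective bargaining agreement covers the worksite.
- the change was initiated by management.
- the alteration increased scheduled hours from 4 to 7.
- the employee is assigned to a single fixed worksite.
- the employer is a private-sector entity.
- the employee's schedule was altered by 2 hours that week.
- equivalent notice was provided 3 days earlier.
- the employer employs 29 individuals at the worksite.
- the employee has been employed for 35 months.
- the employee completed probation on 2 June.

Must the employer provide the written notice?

No — not required.

(i) not (≥ 18 at site) — not met.
(ii) not employee-requested — met.
(a) = F OR T = true.
(i) tenure ≥ 36 mo. — not satisfied.
(ii) non-exempt — not met.
(b) = F OR F = false.
(c) not (hours reduced) — met.
So (1) is not satisfied (T AND F AND T).
(2) public agency — not met.
(a) < 45 days' notice — satisfied.
(i) not (past probation) — fails.
(ii) no recent notice — not met.
(b): F OR F → false.
(i) not (fixed location) — fails.
(ii) no CBA — holds.
(c) = F OR T = true.
So (3) is not satisfied (T AND F AND T).
Overall: F OR F OR F → false.
Exception (schedule shift > 3h) — not satisfied.
Result: main false OR exception false → false.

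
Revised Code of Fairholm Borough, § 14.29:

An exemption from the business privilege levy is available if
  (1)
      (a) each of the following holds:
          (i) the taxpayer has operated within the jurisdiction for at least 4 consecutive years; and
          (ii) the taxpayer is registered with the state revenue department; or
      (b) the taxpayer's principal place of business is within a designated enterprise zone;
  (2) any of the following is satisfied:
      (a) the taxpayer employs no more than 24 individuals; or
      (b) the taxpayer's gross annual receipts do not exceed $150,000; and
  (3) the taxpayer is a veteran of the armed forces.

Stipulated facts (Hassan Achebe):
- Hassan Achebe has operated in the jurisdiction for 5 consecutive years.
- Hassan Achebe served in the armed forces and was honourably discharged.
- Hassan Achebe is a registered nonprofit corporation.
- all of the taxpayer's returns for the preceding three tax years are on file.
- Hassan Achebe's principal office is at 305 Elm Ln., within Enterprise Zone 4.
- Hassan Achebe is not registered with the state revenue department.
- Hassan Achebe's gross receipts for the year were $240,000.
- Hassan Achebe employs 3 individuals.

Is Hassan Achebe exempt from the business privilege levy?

(i) ≥ 4 yrs in jurisdiction — holds.
(ii) state-registered — not satisfied.
(a) = T AND F = false.
(b) in enterprise zone — holds.
(1): F OR T → true.
(a) ≤ 24 employees — satisfied.
(b) receipts ≤ $150,000 — fails.
So (2) is satisfied (T OR F).
(3) veteran — holds.
Overall = T AND T AND T = true.

Yes — exempt.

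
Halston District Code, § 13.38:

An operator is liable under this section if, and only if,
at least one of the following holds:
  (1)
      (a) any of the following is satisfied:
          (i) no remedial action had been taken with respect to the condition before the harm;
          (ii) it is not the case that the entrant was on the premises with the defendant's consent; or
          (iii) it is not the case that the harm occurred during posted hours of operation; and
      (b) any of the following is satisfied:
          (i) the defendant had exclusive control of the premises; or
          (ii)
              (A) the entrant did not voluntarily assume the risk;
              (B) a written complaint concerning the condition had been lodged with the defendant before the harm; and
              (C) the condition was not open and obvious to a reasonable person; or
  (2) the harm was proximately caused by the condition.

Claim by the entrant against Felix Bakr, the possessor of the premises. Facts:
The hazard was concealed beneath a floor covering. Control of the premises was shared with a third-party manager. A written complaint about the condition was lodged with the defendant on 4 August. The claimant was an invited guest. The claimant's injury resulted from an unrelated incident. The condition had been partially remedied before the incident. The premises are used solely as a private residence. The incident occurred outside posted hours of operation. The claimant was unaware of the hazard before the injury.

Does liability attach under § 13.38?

Yes — liable.

(i) no remedial action — not satisfied.
(ii) not (consent to enter) — fails.
(iii) not (during posted hours) — satisfied.
(a) = F OR F OR T = true.
(i) exclusive control — not satisfied.
(A) no assumed risk — holds.
(B) complaint lodged — met.
(C) not open/obvious — met.
So (ii) is satisfied (T AND T AND T).
(b) = F OR T = true.
So (1) is satisfied (T AND T).
(2) proximate cause — fails.
Overall: T OR F → true.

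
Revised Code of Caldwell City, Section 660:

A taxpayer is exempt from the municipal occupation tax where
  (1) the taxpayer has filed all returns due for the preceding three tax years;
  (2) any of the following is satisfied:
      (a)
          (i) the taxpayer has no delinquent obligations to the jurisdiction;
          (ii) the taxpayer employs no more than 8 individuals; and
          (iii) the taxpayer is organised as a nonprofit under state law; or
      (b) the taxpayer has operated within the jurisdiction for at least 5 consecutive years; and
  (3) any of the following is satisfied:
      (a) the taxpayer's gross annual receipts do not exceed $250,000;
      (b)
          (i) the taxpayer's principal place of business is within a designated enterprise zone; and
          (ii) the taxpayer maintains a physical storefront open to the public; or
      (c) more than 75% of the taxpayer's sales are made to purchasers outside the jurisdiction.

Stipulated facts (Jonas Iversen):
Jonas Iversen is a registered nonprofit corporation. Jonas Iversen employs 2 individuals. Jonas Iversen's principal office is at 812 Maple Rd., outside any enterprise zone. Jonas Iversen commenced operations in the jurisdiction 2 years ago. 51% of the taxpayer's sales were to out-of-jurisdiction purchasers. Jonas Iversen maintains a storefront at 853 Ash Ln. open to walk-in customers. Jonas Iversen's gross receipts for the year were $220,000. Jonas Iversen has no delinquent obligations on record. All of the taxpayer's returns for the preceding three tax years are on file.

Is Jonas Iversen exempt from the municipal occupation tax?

Yes — exempt.

(1) returns current — met.
(i) no delinquency — satisfied.
(ii) ≤ 8 employees — holds.
(iii) nonprofit — holds.
(a) = T AND T AND T = true.
(b) ≥ 5 yrs in jurisdiction — fails.
So (2) is satisfied (T OR F).
(a) receipts ≤ $250,000 — met.
(i) in enterprise zone — not satisfied.
(ii) has storefront — satisfied.
(b) = F AND T = false.
(c) >75% out-of-jur. sales — not satisfied.
So (3) is satisfied (T OR F OR F).
Overall = T AND T AND T = true.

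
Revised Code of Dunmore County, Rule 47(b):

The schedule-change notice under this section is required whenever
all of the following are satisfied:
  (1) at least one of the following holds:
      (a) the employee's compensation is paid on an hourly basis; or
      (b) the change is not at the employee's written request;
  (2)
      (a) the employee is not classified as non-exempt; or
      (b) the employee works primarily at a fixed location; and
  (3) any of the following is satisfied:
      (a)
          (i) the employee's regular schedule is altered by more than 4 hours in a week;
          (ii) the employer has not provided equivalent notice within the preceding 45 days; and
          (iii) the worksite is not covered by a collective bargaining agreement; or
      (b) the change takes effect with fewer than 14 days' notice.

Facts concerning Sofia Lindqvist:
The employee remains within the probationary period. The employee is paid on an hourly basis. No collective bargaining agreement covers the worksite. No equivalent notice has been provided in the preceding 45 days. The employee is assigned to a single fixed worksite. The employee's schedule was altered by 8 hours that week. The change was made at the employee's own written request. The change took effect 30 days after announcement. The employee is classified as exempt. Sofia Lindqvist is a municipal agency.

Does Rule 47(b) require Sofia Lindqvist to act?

Yes — required.

(a) hourly-paid — met.
(b) not employee-requested — fails.
(1): T OR F → true.
(a) not (non-exempt) — met.
(b) fixed location — satisfied.
(2) = T OR T = true.
(i) schedule shift > 4h — satisfied.
(ii) no recent notice — met.
(iii) no CBA — met.
(a) = T AND T AND T = true.
(b) < 14 days' notice — not satisfied.
So (3) is satisfied (T OR F).
Overall: T AND T AND T → true.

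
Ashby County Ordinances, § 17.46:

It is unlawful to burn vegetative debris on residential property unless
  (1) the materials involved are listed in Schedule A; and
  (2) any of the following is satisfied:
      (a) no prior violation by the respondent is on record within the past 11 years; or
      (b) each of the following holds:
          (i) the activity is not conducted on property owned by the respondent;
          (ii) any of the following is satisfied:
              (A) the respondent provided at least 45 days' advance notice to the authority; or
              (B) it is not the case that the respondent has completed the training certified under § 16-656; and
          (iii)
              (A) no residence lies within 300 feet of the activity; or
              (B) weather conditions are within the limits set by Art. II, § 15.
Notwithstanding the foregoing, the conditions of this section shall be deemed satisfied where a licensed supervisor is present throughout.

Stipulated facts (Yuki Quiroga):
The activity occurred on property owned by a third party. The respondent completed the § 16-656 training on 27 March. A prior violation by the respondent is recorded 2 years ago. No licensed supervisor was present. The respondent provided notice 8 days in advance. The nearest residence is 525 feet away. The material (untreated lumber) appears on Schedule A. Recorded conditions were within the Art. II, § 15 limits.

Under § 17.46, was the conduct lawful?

(1) Schedule A material — met.
(a) no prior violation — not met.
(i) not (own property) — met.
(A) ≥45 days' notice — fails.
(B) not (training certified) — not satisfied.
(ii) = F OR F = false.
(A) no residence in 300 ft — holds.
(B) weather ok — satisfied.
So (iii) is satisfied (T OR T).
So (b) is not satisfied (T AND F AND T).
So (2) is not satisfied (F OR F).
So Overall is not satisfied (T AND F).
Exception (supervisor present) — not satisfied.
Result: main false OR exception false → false.

No — unlawful.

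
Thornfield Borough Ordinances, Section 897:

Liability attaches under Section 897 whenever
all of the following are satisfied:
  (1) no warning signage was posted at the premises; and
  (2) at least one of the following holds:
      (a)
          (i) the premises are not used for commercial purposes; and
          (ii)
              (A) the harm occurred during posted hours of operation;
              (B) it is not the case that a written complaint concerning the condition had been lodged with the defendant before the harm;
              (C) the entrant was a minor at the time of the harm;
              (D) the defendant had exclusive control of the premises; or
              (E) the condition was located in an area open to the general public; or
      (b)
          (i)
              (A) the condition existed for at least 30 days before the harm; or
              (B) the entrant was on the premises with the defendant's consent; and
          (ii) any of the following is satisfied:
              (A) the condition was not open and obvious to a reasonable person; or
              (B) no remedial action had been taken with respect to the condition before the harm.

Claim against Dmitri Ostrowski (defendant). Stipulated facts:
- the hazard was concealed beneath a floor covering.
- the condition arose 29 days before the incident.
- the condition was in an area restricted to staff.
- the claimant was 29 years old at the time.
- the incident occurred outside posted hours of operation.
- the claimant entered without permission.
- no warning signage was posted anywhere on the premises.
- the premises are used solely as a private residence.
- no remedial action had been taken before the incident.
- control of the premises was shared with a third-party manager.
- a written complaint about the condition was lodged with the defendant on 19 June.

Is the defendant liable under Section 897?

No — not liable.

(1) no signage posted — satisfied.
(i) not (commercial use) — met.
(A) during posted hours — not met.
(B) not (complaint lodged) — not satisfied.
(C) entrant a minor — not met.
(D) exclusive control — not met.
(E) public area — fails.
(ii) = F OR F OR F OR F OR F = false.
So (a) is not satisfied (T AND F).
(A) condition ≥30 days old — fails.
(B) consent to enter — fails.
(i): F OR F → false.
(A) not open/obvious — holds.
(B) no remedial action — satisfied.
(ii): T OR T → true.
(b) = F AND T = false.
So (2) is not satisfied (F OR F).
Overall: T AND F → false.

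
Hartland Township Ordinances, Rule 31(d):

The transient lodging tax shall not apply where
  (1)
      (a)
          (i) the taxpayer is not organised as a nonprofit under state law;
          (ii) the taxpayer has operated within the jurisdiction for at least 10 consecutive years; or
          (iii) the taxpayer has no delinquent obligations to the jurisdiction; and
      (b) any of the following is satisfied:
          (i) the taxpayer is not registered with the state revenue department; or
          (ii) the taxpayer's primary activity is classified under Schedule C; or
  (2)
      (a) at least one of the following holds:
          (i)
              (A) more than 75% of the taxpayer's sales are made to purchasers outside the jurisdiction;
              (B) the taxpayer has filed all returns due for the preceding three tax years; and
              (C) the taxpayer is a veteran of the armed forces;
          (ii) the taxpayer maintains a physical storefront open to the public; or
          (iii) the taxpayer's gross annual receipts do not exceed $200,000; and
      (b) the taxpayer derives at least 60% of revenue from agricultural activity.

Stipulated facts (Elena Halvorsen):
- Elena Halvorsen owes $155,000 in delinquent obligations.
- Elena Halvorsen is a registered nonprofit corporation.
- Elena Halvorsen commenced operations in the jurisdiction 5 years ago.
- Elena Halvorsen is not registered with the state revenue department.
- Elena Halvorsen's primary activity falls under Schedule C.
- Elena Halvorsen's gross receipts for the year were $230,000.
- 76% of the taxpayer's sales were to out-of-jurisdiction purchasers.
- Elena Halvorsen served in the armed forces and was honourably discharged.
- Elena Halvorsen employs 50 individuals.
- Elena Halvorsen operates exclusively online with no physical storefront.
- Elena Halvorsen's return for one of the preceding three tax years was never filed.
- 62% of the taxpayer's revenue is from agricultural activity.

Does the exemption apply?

No — not exempt.

(i) not (nonprofit) — not satisfied.
(ii) ≥ 10 yrs in jurisdiction — fails.
(iii) no delinquency — not satisfied.
(a): F OR F OR F → false.
(i) not (state-registered) — holds.
(ii) Schedule C activity — satisfied.
(b) = T OR T = true.
(1) = F AND T = false.
(A) >75% out-of-jur. sales — met.
(B) returns current — fails.
(C) veteran — satisfied.
So (i) is not satisfied (T AND F AND T).
(ii) has storefront — fails.
(iii) receipts ≤ $200,000 — not satisfied.
(a): F OR F OR F → false.
(b) ≥60% agricultural — met.
(2): F AND T → false.
Overall = F OR F = false.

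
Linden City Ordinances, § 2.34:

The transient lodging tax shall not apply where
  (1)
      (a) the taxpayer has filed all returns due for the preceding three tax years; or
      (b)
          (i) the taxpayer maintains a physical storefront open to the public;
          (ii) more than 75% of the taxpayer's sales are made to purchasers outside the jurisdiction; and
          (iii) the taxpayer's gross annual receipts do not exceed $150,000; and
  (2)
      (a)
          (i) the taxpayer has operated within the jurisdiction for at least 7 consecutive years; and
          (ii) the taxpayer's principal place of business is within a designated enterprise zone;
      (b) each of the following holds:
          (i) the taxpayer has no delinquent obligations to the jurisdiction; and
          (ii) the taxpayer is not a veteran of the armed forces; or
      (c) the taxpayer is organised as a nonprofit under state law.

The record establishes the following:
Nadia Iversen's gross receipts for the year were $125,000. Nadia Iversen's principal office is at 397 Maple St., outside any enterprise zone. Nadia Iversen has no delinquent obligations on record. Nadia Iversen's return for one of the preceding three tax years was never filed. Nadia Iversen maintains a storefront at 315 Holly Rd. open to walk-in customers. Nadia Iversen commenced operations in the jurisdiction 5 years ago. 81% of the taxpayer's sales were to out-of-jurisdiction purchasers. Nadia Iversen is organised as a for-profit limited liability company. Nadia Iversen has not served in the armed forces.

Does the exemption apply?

Yes — exempt.

(a) returns current — not met.
(i) has storefront — holds.
(ii) >75% out-of-jur. sales — met.
(iii) receipts ≤ $150,000 — holds.
(b) = T AND T AND T = true.
(1) = F OR T = true.
(i) ≥ 7 yrs in jurisdiction — not met.
(ii) in enterprise zone — not satisfied.
(a) = F AND F = false.
(i) no delinquency — met.
(ii) not (veteran) — holds.
(b): T AND T → true.
(c) nonprofit — fails.
So (2) is satisfied (F OR T OR F).
Overall = T AND T = true.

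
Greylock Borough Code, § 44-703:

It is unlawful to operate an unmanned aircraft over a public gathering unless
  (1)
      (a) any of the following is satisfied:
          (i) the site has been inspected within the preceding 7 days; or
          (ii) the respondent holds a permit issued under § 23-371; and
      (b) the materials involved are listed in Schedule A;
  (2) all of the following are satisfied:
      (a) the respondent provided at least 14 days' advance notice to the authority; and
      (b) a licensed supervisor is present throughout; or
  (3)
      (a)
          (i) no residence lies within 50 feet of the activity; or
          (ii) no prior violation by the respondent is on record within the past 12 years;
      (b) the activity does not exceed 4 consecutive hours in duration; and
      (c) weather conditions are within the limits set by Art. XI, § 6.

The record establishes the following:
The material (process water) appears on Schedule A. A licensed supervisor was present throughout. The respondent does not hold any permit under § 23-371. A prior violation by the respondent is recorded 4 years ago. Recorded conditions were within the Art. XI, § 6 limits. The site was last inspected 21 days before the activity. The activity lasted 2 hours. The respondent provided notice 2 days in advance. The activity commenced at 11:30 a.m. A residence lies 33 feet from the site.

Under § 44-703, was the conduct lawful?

No — unlawful.

(i) site inspected — not satisfied.
(ii) holds permit — not satisfied.
So (a) is not satisfied (F OR F).
(b) Schedule A material — satisfied.
(1): F AND T → false.
(a) ≥14 days' notice — fails.
(b) supervisor present — holds.
So (2) is not satisfied (F AND T).
(i) no residence in 50 ft — not satisfied.
(ii) no prior violation — not satisfied.
So (a) is not satisfied (F OR F).
(b) ≤ 4 hrs duration — satisfied.
(c) weather ok — met.
So (3) is not satisfied (F AND T AND T).
Overall: F OR F OR F → false.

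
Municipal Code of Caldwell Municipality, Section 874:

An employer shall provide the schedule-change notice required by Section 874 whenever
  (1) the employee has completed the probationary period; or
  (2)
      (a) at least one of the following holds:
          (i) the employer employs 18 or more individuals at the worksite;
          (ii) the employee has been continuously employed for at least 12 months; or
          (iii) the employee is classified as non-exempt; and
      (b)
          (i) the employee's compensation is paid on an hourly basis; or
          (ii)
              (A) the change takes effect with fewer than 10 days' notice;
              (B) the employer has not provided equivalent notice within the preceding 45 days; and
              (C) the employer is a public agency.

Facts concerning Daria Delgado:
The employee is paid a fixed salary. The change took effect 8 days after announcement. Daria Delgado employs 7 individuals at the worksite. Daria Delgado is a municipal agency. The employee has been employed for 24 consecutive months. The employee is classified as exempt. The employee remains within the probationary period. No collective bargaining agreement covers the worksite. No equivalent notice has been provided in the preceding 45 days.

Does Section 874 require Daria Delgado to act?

(1) past probation — not met.
(i) ≥ 18 at site — fails.
(ii) tenure ≥ 12 mo. — holds.
(iii) non-exempt — not met.
(a) = F OR T OR F = true.
(i) hourly-paid — not met.
(A) < 10 days' notice — met.
(B) no recent notice — satisfied.
(C) public agency — satisfied.
(ii) = T AND T AND T = true.
(b): F OR T → true.
(2) = T AND T = true.
Overall: F OR T → true.

Yes — required.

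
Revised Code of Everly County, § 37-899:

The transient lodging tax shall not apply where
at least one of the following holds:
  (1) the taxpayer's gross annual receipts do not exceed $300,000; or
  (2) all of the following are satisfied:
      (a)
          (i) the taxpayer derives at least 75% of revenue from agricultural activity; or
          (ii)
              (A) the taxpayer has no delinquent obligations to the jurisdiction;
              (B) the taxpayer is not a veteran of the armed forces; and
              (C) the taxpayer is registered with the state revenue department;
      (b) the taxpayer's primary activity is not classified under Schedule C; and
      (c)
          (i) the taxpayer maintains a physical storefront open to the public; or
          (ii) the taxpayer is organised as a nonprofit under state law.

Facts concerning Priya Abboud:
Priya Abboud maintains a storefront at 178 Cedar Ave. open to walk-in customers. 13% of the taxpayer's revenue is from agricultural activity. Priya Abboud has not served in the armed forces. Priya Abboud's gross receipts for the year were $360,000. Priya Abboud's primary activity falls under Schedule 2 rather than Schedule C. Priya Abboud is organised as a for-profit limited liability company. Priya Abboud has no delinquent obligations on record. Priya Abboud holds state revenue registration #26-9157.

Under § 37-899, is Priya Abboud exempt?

(1) receipts ≤ $300,000 — not met.
(i) ≥75% agricultural — not met.
(A) no delinquency — satisfied.
(B) not (veteran) — holds.
(C) state-registered — satisfied.
(ii) = T AND T AND T = true.
(a) = F OR T = true.
(b) not (Schedule C activity) — met.
(i) has storefront — satisfied.
(ii) nonprofit — not satisfied.
(c) = T OR F = true.
(2): T AND T AND T → true.
Overall = F OR T = true.

Yes — exempt.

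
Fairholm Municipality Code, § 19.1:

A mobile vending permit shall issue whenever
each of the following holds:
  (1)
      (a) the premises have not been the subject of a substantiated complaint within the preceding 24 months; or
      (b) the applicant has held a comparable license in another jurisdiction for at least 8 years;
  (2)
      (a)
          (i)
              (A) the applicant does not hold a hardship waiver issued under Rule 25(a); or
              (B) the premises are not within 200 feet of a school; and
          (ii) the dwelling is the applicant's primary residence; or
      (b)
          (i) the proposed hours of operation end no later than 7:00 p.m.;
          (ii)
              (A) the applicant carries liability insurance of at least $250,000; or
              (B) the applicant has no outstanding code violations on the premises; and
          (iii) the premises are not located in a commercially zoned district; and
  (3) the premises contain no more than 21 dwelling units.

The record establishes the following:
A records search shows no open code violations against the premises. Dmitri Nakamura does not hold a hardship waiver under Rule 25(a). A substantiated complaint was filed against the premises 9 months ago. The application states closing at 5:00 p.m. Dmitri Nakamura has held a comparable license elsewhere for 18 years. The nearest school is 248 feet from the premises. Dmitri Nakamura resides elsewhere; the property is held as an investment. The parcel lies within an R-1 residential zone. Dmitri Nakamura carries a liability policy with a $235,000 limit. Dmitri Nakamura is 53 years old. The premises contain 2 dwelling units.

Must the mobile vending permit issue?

Yes — granted.

(a) no complaint in 24 mo. — not satisfied.
(b) prior license ≥ 8 yr — holds.
So (1) is satisfied (F OR T).
(A) not (hardship waiver) — holds.
(B) ≥200 ft from school — satisfied.
So (i) is satisfied (T OR T).
(ii) primary residence — not satisfied.
(a): T AND F → false.
(i) closes by 7 p.m. — holds.
(A) insurance ≥ $250,000 — fails.
(B) no code violations — holds.
(ii): F OR T → true.
(iii) not (commercially zoned) — satisfied.
(b): T AND T AND T → true.
(2) = F OR T = true.
(3) ≤ 21 units — met.
Overall = T AND T AND T = true.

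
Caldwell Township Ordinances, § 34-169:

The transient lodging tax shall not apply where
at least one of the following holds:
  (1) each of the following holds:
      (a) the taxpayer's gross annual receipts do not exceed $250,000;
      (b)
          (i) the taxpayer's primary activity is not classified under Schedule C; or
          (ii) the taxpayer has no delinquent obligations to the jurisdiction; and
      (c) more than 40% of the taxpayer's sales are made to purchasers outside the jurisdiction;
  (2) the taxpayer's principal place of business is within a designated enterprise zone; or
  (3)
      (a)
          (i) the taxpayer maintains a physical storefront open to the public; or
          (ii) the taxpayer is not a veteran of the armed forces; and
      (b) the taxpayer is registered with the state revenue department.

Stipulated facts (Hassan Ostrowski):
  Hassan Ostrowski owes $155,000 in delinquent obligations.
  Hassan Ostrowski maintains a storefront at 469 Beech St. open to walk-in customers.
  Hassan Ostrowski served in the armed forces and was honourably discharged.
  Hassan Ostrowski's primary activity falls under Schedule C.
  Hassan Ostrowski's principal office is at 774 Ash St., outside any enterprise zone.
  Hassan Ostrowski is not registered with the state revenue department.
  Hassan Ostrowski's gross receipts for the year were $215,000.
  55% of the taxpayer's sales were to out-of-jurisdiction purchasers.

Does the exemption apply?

No — not exempt.

(a) receipts ≤ $250,000 — met.
(i) not (Schedule C activity) — not met.
(ii) no delinquency — fails.
(b): F OR F → false.
(c) >40% out-of-jur. sales — holds.
So (1) is not satisfied (T AND F AND T).
(2) in enterprise zone — fails.
(i) has storefront — met.
(ii) not (veteran) — not met.
So (a) is satisfied (T OR F).
(b) state-registered — not satisfied.
(3) = T AND F = false.
So Overall is not satisfied (F OR F OR F).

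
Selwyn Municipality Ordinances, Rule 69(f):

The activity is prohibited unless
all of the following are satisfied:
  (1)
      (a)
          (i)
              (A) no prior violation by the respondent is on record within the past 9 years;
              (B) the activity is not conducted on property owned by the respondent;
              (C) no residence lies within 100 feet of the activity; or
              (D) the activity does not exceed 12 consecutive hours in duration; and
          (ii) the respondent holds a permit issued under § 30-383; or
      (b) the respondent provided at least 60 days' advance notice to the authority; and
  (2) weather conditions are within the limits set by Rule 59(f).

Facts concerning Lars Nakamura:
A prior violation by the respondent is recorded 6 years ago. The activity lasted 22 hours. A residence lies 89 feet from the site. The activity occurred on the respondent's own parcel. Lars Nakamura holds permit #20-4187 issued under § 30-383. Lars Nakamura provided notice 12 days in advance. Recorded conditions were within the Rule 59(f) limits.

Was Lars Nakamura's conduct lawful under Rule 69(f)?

(A) no prior violation — fails.
(B) not (own property) — not met.
(C) no residence in 100 ft — fails.
(D) ≤ 12 hrs duration — fails.
(i): F OR F OR F OR F → false.
(ii) holds permit — met.
So (a) is not satisfied (F AND T).
(b) ≥60 days' notice — not satisfied.
(1) = F OR F = false.
(2) weather ok — met.
Overall = F AND T = false.

No — unlawful.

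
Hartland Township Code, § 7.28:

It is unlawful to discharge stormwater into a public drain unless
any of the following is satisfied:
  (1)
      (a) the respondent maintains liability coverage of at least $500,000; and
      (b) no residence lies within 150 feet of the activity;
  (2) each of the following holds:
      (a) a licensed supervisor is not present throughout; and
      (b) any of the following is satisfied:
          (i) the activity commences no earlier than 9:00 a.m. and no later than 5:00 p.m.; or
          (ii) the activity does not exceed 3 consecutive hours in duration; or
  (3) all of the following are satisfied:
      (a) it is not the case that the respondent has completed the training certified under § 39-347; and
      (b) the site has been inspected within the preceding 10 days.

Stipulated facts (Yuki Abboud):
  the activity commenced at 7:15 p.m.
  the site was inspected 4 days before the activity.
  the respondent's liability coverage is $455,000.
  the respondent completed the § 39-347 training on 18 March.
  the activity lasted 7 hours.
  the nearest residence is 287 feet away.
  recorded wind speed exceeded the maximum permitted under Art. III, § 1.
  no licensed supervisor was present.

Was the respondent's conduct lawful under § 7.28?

No — unlawful.

(a) coverage ≥ $500,000 — fails.
(b) no residence in 150 ft — met.
(1): F AND T → false.
(a) not (supervisor present) — holds.
(i) start within hours — not met.
(ii) ≤ 3 hrs duration — fails.
(b) = F OR F = false.
(2): T AND F → false.
(a) not (training certified) — fails.
(b) site inspected — met.
(3) = F AND T = false.
So Overall is not satisfied (F OR F OR F).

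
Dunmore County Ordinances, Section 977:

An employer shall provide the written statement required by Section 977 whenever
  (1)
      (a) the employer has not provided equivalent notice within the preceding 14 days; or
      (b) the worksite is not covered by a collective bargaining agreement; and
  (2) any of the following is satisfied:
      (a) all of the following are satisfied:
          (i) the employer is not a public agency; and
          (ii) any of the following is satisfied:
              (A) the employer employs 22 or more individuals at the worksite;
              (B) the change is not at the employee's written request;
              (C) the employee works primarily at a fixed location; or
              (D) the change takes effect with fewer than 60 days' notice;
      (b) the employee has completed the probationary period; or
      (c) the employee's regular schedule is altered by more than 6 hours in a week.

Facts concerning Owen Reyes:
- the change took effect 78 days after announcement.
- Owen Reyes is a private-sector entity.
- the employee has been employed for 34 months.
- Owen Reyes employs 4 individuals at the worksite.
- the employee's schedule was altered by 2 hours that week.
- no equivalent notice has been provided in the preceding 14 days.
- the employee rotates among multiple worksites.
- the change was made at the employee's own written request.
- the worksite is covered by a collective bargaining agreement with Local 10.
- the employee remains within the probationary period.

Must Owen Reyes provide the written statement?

(a) no recent notice — satisfied.
(b) no CBA — not satisfied.
So (1) is satisfied (T OR F).
(i) not (public agency) — satisfied.
(A) ≥ 22 at site — not met.
(B) not employee-requested — fails.
(C) fixed location — not met.
(D) < 60 days' notice — not satisfied.
So (ii) is not satisfied (F OR F OR F OR F).
So (a) is not satisfied (T AND F).
(b) past probation — not met.
(c) schedule shift > 6h — fails.
So (2) is not satisfied (F OR F OR F).
So Overall is not satisfied (T AND F).

No — not required.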